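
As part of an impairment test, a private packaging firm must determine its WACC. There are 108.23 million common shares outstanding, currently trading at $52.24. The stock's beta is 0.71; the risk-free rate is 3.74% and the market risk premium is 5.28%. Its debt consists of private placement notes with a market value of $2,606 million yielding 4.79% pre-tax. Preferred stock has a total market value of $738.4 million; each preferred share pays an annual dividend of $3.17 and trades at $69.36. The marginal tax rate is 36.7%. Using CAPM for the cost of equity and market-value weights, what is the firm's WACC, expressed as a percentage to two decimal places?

Cost of equity via CAPM: Re = 3.74% + 0.71 × 5.28% = 7.4888%.
Cost of preferred: Rp = 3.17 / 69.36 = 4.5704%.
Market value of equity E = 52.24 × 108.23m = 5653.9352m.
Total capital V = 5653.9352 + 738.4 + 2606 = 8998.3352.
Equity: weight = 5653.9352/8998.3352 = 0.6283; cost = 7.4888%.
Preferred: weight = 738.4/8998.3352 = 0.0821; cost = 4.5704%.
Private placement notes: weight = 2606/8998.3352 = 0.2896; after-tax cost = 4.79% × (1 − 36.7%) = 3.0321%.
WACC = 0.6283 × 7.4888% + 0.0821 × 4.5704% + 0.2896 × 3.0321% = 5.9586%.

5.96%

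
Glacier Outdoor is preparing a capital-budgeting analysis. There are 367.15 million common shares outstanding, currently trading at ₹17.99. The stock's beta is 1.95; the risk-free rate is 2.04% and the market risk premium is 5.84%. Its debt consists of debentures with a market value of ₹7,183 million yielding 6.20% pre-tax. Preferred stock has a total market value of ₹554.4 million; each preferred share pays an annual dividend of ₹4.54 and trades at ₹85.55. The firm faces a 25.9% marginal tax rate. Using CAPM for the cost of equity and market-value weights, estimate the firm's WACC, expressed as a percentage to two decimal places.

Cost of equity via CAPM: Re = 2.04% + 1.95 × 5.84% = 13.4280%.
Cost of preferred: Rp = 4.54 / 85.55 = 5.3068%.
Market value of equity E = 17.99 × 367.15m = 6605.0285m.
Total capital V = 6605.0285 + 554.4 + 7183 = 14342.4285.
Equity: weight = 6605.0285/14342.4285 = 0.4605; cost = 13.428%.
Preferred: weight = 554.4/14342.4285 = 0.0387; cost = 5.3068%.
Debentures: weight = 7183/14342.4285 = 0.5008; after-tax cost = 6.2% × (1 − 25.9%) = 4.5942%.
WACC = 0.4605 × 13.4280% + 0.0387 × 5.3068% + 0.5008 × 4.5942% = 8.6899%.

8.69%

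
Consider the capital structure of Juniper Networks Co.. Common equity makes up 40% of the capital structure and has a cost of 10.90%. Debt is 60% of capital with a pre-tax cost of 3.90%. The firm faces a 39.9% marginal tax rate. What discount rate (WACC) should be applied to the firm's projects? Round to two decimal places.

After-tax cost of debt = 3.9% × (1 − 39.9%) = 2.3439%.
WACC = 0.400 × 10.9000% + 0.600 × 2.3439% = 5.7663%.

5.77%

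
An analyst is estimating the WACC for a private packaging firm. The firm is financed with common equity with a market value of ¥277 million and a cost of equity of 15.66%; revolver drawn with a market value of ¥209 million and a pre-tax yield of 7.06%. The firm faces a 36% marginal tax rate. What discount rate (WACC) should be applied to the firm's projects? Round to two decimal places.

Total capital V = 277 + 209 = 486.
Equity: weight = 277/486 = 0.5700; cost = 15.66%.
Revolver drawn: weight = 209/486 = 0.4300; after-tax cost = 7.06% × (1 − 36%) = 4.5184%.
WACC = 0.5700 × 15.6600% + 0.4300 × 4.5184% = 10.8687%.

10.87%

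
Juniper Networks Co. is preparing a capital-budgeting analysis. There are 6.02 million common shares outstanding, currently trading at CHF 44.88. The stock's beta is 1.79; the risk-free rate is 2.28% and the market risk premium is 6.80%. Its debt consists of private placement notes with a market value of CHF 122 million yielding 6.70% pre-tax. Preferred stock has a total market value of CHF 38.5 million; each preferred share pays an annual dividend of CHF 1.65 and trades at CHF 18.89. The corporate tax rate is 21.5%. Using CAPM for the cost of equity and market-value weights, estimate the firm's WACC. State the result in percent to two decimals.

Cost of equity via CAPM: Re = 2.28% + 1.79 × 6.8% = 14.4520%.
Cost of preferred: Rp = 1.65 / 18.89 = 8.7348%.
Market value of equity E = 44.88 × 6.02m = 270.1776m.
Total capital V = 270.1776 + 38.5 + 122 = 430.6776.
Equity: weight = 270.1776/430.6776 = 0.6273; cost = 14.452%.
Preferred: weight = 38.5/430.6776 = 0.0894; cost = 8.7348%.
Private placement notes: weight = 122/430.6776 = 0.2833; after-tax cost = 6.7% × (1 − 21.5%) = 5.2595%.
WACC = 0.6273 × 14.4520% + 0.0894 × 8.7348% + 0.2833 × 5.2595% = 11.3369%.

11.34%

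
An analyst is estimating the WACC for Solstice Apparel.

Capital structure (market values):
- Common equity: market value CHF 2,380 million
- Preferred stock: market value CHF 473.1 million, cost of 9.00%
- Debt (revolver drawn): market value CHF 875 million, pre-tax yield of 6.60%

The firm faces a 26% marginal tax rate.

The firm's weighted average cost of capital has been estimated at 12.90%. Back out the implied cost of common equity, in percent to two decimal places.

Total capital V = 2380 + 473.1 + 875 = 3728.1.
Equity weight = 2380/3728.1 = 0.6384.
Preferred weight = 473.1/3728.1 = 0.1269.
Revolver drawn weight = 875/3728.1 = 0.2347.
Debt contribution = 0.2347 × 6.6% × (1 − 26%) = 1.1463%.
Preferred contribution = 0.1269 × 9% = 1.1421%.
Required equity contribution = 12.9% − 2.2884% = 10.6116%.
Re = 10.6116% / 0.6384 = 16.6223%.

16.62%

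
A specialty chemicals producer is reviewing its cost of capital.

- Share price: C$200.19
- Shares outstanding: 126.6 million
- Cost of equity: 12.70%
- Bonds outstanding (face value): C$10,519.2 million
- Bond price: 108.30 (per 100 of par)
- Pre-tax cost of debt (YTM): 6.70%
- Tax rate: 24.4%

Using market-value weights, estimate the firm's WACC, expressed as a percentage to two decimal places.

10.33%

Market value of equity E = 200.19 × 126.6m = 25344.054m. Market value of debt D = 10519.2m × 108.3/100 = 11392.2936m.
Total capital V = 25344.054 + 11392.2936 = 36736.3476.
Equity: weight = 25344.054/36736.3476 = 0.6899; cost = 12.7%.
Bonds outstanding: weight = 11392.2936/36736.3476 = 0.3101; after-tax cost = 6.7% × (1 − 24.4%) = 5.0652%.
WACC = 0.6899 × 12.7000% + 0.3101 × 5.0652% = 10.3324%.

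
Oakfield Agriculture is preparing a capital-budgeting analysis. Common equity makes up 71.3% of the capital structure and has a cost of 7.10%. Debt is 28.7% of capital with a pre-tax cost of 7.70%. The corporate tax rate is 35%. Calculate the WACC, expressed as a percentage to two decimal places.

After-tax cost of debt = 7.7% × (1 − 35%) = 5.0050%.
WACC = 0.713 × 7.1000% + 0.287 × 5.0050% = 6.4987%.

6.50%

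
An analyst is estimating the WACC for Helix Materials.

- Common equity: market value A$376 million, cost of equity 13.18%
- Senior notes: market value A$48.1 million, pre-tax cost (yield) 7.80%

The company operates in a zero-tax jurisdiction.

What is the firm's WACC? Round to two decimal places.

Total capital V = 376 + 48.1 = 424.1.
Equity: weight = 376/424.1 = 0.8866; cost = 13.18%.
Senior notes: weight = 48.1/424.1 = 0.1134; after-tax cost = 7.8% × (1 − 0%) = 7.8000%.
WACC = 0.8866 × 13.1800% + 0.1134 × 7.8000% = 12.5698%.

12.57%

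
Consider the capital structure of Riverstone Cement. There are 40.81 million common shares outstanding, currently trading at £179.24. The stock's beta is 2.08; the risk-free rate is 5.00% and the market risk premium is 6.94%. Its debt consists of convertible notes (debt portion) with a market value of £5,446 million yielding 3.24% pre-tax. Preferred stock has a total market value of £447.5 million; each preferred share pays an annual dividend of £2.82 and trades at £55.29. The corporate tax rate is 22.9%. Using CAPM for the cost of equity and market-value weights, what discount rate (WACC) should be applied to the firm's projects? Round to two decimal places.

11.97%

Cost of equity via CAPM: Re = 5.0% + 2.08 × 6.94% = 19.4352%.
Cost of preferred: Rp = 2.82 / 55.29 = 5.1004%.
Market value of equity E = 179.24 × 40.81m = 7314.7844m.
Total capital V = 7314.7844 + 447.5 + 5446 = 13208.2844.
Equity: weight = 7314.7844/13208.2844 = 0.5538; cost = 19.4352%.
Preferred: weight = 447.5/13208.2844 = 0.0339; cost = 5.1004%.
Convertible notes (debt portion): weight = 5446/13208.2844 = 0.4123; after-tax cost = 3.24% × (1 − 22.9%) = 2.4980%.
WACC = 0.5538 × 19.4352% + 0.0339 × 5.1004% + 0.4123 × 2.4980% = 11.9661%.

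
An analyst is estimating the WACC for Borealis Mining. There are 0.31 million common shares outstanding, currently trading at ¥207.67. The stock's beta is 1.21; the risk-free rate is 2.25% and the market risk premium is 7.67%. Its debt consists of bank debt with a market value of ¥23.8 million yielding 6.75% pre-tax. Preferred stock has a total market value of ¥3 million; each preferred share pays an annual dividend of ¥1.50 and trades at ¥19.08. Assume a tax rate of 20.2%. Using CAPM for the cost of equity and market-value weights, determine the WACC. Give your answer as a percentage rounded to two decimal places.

Cost of equity via CAPM: Re = 2.25% + 1.21 × 7.67% = 11.5307%.
Cost of preferred: Rp = 1.5 / 19.08 = 7.8616%.
Market value of equity E = 207.67 × 0.31m = 64.3777m.
Total capital V = 64.3777 + 3 + 23.8 = 91.1777.
Equity: weight = 64.3777/91.1777 = 0.7061; cost = 11.5307%.
Preferred: weight = 3/91.1777 = 0.0329; cost = 7.8616%.
Bank debt: weight = 23.8/91.1777 = 0.2610; after-tax cost = 6.75% × (1 − 20.2%) = 5.3865%.
WACC = 0.7061 × 11.5307% + 0.0329 × 7.8616% + 0.2610 × 5.3865% = 9.8062%.

9.81%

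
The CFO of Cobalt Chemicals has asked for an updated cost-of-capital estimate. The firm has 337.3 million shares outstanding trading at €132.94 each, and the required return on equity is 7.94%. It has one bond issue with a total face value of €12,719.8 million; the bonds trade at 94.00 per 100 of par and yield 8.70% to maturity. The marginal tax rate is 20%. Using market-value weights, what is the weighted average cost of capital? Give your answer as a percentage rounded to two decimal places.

Market value of equity E = 132.94 × 337.3m = 44840.662m. Market value of debt D = 12719.8m × 94.0/100 = 11956.612m.
Total capital V = 44840.662 + 11956.612 = 56797.274.
Equity: weight = 44840.662/56797.274 = 0.7895; cost = 7.94%.
Bonds outstanding: weight = 11956.612/56797.274 = 0.2105; after-tax cost = 8.7% × (1 − 20%) = 6.9600%.
WACC = 0.7895 × 7.9400% + 0.2105 × 6.9600% = 7.7337%.

7.73%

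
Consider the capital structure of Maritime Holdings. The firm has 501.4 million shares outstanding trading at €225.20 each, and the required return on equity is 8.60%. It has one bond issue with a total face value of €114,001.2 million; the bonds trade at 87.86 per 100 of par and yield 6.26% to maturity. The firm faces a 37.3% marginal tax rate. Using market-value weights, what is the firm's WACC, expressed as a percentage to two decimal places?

Market value of equity E = 225.2 × 501.4m = 112915.28m. Market value of debt D = 114001.2m × 87.86/100 = 100161.45432m.
Total capital V = 112915.28 + 100161.45432 = 213076.73432.
Equity: weight = 112915.28/213076.73432 = 0.5299; cost = 8.6%.
Bonds outstanding: weight = 100161.45432/213076.73432 = 0.4701; after-tax cost = 6.26% × (1 − 37.3%) = 3.9250%.
WACC = 0.5299 × 8.6000% + 0.4701 × 3.9250% = 6.4024%.

6.40%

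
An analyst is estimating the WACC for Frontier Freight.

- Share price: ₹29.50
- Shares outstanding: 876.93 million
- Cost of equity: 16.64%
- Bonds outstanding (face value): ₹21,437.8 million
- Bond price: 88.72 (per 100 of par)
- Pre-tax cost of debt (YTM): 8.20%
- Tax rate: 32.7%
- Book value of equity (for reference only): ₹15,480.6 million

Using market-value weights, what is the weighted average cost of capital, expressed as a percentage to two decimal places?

Market value of equity E = 29.5 × 876.93m = 25869.435m. Market value of debt D = 21437.8m × 88.72/100 = 19019.61616m.
Total capital V = 25869.435 + 19019.61616 = 44889.05116.
Equity: weight = 25869.435/44889.05116 = 0.5763; cost = 16.64%.
Bonds outstanding: weight = 19019.61616/44889.05116 = 0.4237; after-tax cost = 8.2% × (1 − 32.7%) = 5.5186%.
WACC = 0.5763 × 16.6400% + 0.4237 × 5.5186% = 11.9278%.

11.93%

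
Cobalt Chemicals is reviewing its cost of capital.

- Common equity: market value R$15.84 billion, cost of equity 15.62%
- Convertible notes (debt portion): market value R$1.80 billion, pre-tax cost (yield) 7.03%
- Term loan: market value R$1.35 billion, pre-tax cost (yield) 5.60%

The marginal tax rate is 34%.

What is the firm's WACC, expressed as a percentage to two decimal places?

13.73%

Total capital V = 15.84 + 1.8 + 1.35 = 18.99.
Equity: weight = 15.84/18.99 = 0.8341; cost = 15.62%.
Convertible notes (debt portion): weight = 1.8/18.99 = 0.0948; after-tax cost = 7.03% × (1 − 34%) = 4.6398%.
Term loan: weight = 1.35/18.99 = 0.0711; after-tax cost = 5.6% × (1 − 34%) = 3.6960%.
WACC = 0.8341 × 15.6200% + 0.0948 × 4.6398% + 0.0711 × 3.6960% = 13.7315%.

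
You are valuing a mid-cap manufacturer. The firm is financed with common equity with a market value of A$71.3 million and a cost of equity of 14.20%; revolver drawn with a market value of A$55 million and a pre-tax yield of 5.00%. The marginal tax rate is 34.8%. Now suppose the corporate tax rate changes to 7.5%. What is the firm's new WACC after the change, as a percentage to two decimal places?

After the change:
Total capital V = 71.3 + 55 = 126.3.
Equity: weight = 71.3/126.3 = 0.5645; cost = 14.2%.
Revolver drawn: weight = 55/126.3 = 0.4355; after-tax cost = 5% × (1 − 7.5%) = 4.6250%.
WACC = 0.5645 × 14.2000% + 0.4355 × 4.6250% = 10.0304%.

10.03%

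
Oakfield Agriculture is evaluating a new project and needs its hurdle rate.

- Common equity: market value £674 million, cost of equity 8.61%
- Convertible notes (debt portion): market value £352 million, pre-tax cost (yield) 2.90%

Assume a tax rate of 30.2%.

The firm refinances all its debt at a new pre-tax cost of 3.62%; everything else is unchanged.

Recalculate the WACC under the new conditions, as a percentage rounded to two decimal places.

After the change:
Total capital V = 674 + 352 = 1026.
Equity: weight = 674/1026 = 0.6569; cost = 8.61%.
Convertible notes (debt portion): weight = 352/1026 = 0.3431; after-tax cost = 3.62% × (1 − 30.2%) = 2.5268%.
WACC = 0.6569 × 8.6100% + 0.3431 × 2.5268% = 6.5230%.

6.52%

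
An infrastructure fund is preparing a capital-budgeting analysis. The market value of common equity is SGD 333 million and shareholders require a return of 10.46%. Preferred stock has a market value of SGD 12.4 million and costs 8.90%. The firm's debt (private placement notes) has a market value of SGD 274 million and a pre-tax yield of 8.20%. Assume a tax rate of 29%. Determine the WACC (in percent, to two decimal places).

Total capital V = 333 + 12.4 + 274 = 619.4.
Equity: weight = 333/619.4 = 0.5376; cost = 10.46%.
Preferred: weight = 12.4/619.4 = 0.0200; cost = 8.9%.
Private placement notes: weight = 274/619.4 = 0.4424; after-tax cost = 8.2% × (1 − 29%) = 5.8220%.
WACC = 0.5376 × 10.4600% + 0.0200 × 8.9000% + 0.4424 × 5.8220% = 8.3771%.

8.38%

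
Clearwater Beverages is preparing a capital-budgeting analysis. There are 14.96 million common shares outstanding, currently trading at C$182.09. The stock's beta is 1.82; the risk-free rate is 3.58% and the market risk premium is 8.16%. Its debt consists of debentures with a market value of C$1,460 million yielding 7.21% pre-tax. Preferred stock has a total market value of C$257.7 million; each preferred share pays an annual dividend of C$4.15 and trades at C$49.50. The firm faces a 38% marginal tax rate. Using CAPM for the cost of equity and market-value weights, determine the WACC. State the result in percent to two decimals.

Cost of equity via CAPM: Re = 3.58% + 1.82 × 8.16% = 18.4312%.
Cost of preferred: Rp = 4.15 / 49.5 = 8.3838%.
Market value of equity E = 182.09 × 14.96m = 2724.0664m.
Total capital V = 2724.0664 + 257.7 + 1460 = 4441.7664.
Equity: weight = 2724.0664/4441.7664 = 0.6133; cost = 18.4312%.
Preferred: weight = 257.7/4441.7664 = 0.0580; cost = 8.3838%.
Debentures: weight = 1460/4441.7664 = 0.3287; after-tax cost = 7.21% × (1 − 38%) = 4.4702%.
WACC = 0.6133 × 18.4312% + 0.0580 × 8.3838% + 0.3287 × 4.4702% = 13.2593%.

13.26%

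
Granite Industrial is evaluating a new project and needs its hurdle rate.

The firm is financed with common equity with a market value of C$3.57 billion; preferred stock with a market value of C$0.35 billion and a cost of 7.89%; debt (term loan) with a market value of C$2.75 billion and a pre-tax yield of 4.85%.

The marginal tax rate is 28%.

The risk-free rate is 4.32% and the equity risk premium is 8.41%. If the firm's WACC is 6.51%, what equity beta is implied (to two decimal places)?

Total capital V = 3.57 + 0.35 + 2.75 = 6.67.
Equity weight = 3.57/6.67 = 0.5352.
Preferred weight = 0.35/6.67 = 0.0525.
Term loan weight = 2.75/6.67 = 0.4123.
Debt contribution = 0.4123 × 4.85% × (1 − 28%) = 1.4397%.
Preferred contribution = 0.0525 × 7.89% = 0.4140%.
Required equity contribution = 6.51% − 1.8537% = 4.6563%  ⇒  Re = 8.6995%.
CAPM: 8.6995% = 4.32% + β × 8.41%  ⇒  β = 0.5207.

0.52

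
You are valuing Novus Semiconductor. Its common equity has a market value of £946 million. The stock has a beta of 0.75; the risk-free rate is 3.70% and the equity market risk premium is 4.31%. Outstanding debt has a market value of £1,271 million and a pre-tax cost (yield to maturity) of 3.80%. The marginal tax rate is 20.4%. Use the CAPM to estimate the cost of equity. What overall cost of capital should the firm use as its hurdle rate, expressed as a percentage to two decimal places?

4.69%

Cost of equity via CAPM: Re = 3.7% + 0.75 × 4.31% = 6.9325%.
Total capital V = 946 + 1271 = 2217.
Equity: weight = 946/2217 = 0.4267; cost = 6.9325%.
Debt: weight = 1271/2217 = 0.5733; after-tax cost = 3.8% × (1 − 20.4%) = 3.0248%.
WACC = 0.4267 × 6.9325% + 0.5733 × 3.0248% = 4.6922%.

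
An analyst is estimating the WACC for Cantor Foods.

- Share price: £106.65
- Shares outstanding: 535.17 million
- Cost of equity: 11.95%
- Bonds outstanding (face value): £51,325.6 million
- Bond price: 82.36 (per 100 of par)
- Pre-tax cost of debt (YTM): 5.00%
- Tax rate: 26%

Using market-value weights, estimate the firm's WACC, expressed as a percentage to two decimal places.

8.44%

Market value of equity E = 106.65 × 535.17m = 57075.8805m. Market value of debt D = 51325.6m × 82.36/100 = 42271.76416m.
Total capital V = 57075.8805 + 42271.76416 = 99347.64466.
Equity: weight = 57075.8805/99347.64466 = 0.5745; cost = 11.95%.
Bonds outstanding: weight = 42271.76416/99347.64466 = 0.4255; after-tax cost = 5% × (1 − 26%) = 3.7000%.
WACC = 0.5745 × 11.9500% + 0.4255 × 3.7000% = 8.4397%.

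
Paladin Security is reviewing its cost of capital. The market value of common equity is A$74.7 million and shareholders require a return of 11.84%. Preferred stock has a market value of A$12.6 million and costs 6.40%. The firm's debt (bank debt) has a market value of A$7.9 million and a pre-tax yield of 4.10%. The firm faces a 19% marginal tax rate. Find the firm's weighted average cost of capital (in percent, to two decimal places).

Total capital V = 74.7 + 12.6 + 7.9 = 95.2.
Equity: weight = 74.7/95.2 = 0.7847; cost = 11.84%.
Preferred: weight = 12.6/95.2 = 0.1324; cost = 6.4%.
Bank debt: weight = 7.9/95.2 = 0.0830; after-tax cost = 4.1% × (1 − 19%) = 3.3210%.
WACC = 0.7847 × 11.8400% + 0.1324 × 6.4000% + 0.0830 × 3.3210% = 10.4131%.

10.41%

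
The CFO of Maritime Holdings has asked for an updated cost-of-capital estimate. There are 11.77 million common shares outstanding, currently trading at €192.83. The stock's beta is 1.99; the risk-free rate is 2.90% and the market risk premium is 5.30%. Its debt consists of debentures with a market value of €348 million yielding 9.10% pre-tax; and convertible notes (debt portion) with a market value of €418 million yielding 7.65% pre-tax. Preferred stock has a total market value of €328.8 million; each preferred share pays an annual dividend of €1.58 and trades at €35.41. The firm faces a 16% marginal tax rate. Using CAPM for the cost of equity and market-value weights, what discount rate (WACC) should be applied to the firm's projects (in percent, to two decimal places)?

Cost of equity via CAPM: Re = 2.9% + 1.99 × 5.3% = 13.4470%.
Cost of preferred: Rp = 1.58 / 35.41 = 4.4620%.
Market value of equity E = 192.83 × 11.77m = 2269.6091m.
Total capital V = 2269.6091 + 328.8 + 348 + 418 = 3364.4091.
Equity: weight = 2269.6091/3364.4091 = 0.6746; cost = 13.447%.
Preferred: weight = 328.8/3364.4091 = 0.0977; cost = 4.462%.
Debentures: weight = 348/3364.4091 = 0.1034; after-tax cost = 9.1% × (1 − 16%) = 7.6440%.
Convertible notes (debt portion): weight = 418/3364.4091 = 0.1242; after-tax cost = 7.65% × (1 − 16%) = 6.4260%.
WACC = 0.6746 × 13.4470% + 0.0977 × 4.4620% + 0.1034 × 7.6440% + 0.1242 × 6.4260% = 11.0964%.

11.10%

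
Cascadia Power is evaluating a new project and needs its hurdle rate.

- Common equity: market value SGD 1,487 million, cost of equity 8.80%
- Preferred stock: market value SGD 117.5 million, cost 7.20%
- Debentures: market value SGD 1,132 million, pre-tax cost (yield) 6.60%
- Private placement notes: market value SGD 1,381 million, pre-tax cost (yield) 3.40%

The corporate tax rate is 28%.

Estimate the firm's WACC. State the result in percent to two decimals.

5.51%

Total capital V = 1487 + 117.5 + 1132 + 1381 = 4117.5.
Equity: weight = 1487/4117.5 = 0.3611; cost = 8.8%.
Preferred: weight = 117.5/4117.5 = 0.0285; cost = 7.2%.
Debentures: weight = 1132/4117.5 = 0.2749; after-tax cost = 6.6% × (1 − 28%) = 4.7520%.
Private placement notes: weight = 1381/4117.5 = 0.3354; after-tax cost = 3.4% × (1 − 28%) = 2.4480%.
WACC = 0.3611 × 8.8000% + 0.0285 × 7.2000% + 0.2749 × 4.7520% + 0.3354 × 2.4480% = 5.5110%.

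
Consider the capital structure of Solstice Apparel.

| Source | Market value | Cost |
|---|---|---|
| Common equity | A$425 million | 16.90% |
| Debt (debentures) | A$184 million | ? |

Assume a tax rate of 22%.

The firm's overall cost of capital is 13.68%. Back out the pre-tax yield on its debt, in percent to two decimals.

8.00%

Total capital V = 425 + 184 = 609.
Equity weight = 425/609 = 0.6979.
Debentures weight = 184/609 = 0.3021.
Equity contribution = 0.6979 × 16.9% = 11.7939%.
Remaining for debt = 13.68% − 11.7939% = 1.8861%.
Rd × (1 − 22%) × 0.3021 = 1.8861%  ⇒  Rd = 8.0032%.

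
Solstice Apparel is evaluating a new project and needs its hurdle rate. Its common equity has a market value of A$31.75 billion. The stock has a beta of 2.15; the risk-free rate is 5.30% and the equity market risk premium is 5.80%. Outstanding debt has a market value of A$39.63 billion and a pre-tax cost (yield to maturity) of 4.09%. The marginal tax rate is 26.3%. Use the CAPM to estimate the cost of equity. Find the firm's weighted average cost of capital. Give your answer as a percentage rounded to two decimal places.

Cost of equity via CAPM: Re = 5.3% + 2.15 × 5.8% = 17.7700%.
Total capital V = 31.75 + 39.63 = 71.38.
Equity: weight = 31.75/71.38 = 0.4448; cost = 17.77%.
Debt: weight = 39.63/71.38 = 0.5552; after-tax cost = 4.09% × (1 − 26.3%) = 3.0143%.
WACC = 0.4448 × 17.7700% + 0.5552 × 3.0143% = 9.5777%.

9.58%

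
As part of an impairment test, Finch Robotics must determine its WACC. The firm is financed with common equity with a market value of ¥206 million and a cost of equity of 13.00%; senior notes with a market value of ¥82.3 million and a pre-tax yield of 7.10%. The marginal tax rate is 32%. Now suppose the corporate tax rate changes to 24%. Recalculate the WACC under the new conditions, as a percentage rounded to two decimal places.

After the change:
Total capital V = 206 + 82.3 = 288.3.
Equity: weight = 206/288.3 = 0.7145; cost = 13%.
Senior notes: weight = 82.3/288.3 = 0.2855; after-tax cost = 7.1% × (1 − 24%) = 5.3960%.
WACC = 0.7145 × 13.0000% + 0.2855 × 5.3960% = 10.8293%.

10.83%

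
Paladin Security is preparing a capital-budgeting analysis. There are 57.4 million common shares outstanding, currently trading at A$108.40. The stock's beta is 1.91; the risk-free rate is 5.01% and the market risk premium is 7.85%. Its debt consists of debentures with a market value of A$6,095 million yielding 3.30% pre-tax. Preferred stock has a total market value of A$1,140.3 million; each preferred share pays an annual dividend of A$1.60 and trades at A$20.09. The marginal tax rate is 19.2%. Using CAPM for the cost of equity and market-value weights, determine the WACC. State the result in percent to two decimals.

Cost of equity via CAPM: Re = 5.01% + 1.91 × 7.85% = 20.0035%.
Cost of preferred: Rp = 1.6 / 20.09 = 7.9642%.
Market value of equity E = 108.4 × 57.4m = 6222.16m.
Total capital V = 6222.16 + 1140.3 + 6095 = 13457.46.
Equity: weight = 6222.16/13457.46 = 0.4624; cost = 20.0035%.
Preferred: weight = 1140.3/13457.46 = 0.0847; cost = 7.9642%.
Debentures: weight = 6095/13457.46 = 0.4529; after-tax cost = 3.3% × (1 − 19.2%) = 2.6664%.
WACC = 0.4624 × 20.0035% + 0.0847 × 7.9642% + 0.4529 × 2.6664% = 11.1312%.

11.13%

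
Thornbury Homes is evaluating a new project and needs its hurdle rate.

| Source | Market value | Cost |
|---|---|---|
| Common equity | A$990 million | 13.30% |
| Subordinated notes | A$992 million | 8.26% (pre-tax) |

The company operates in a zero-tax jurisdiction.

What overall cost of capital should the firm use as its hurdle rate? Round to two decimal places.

Total capital V = 990 + 992 = 1982.
Equity: weight = 990/1982 = 0.4995; cost = 13.3%.
Subordinated notes: weight = 992/1982 = 0.5005; after-tax cost = 8.26% × (1 − 0%) = 8.2600%.
WACC = 0.4995 × 13.3000% + 0.5005 × 8.2600% = 10.7775%.

10.78%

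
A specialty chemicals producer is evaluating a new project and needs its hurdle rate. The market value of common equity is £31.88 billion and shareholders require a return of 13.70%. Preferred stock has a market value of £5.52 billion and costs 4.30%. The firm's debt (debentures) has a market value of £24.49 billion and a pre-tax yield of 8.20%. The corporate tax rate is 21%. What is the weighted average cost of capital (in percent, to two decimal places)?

10.00%

Total capital V = 31.88 + 5.52 + 24.49 = 61.89.
Equity: weight = 31.88/61.89 = 0.5151; cost = 13.7%.
Preferred: weight = 5.52/61.89 = 0.0892; cost = 4.3%.
Debentures: weight = 24.49/61.89 = 0.3957; after-tax cost = 8.2% × (1 − 21%) = 6.4780%.
WACC = 0.5151 × 13.7000% + 0.0892 × 4.3000% + 0.3957 × 6.4780% = 10.0038%.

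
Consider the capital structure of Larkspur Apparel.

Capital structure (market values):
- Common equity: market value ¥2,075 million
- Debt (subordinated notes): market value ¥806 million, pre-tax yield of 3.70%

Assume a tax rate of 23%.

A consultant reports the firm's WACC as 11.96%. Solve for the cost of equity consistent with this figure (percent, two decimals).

15.50%

Total capital V = 2075 + 806 = 2881.
Equity weight = 2075/2881 = 0.7202.
Subordinated notes weight = 806/2881 = 0.2798.
Debt contribution = 0.2798 × 3.7% × (1 − 23%) = 0.7970%.
Required equity contribution = 11.96% − 0.7970% = 11.1630%.
Re = 11.1630% / 0.7202 = 15.4990%.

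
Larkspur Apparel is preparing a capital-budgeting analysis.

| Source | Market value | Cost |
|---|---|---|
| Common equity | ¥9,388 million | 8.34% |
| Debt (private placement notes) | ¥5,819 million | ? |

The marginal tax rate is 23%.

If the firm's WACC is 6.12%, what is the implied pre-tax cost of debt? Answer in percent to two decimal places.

Total capital V = 9388 + 5819 = 15207.
Equity weight = 9388/15207 = 0.6173.
Private placement notes weight = 5819/15207 = 0.3827.
Equity contribution = 0.6173 × 8.34% = 5.1487%.
Remaining for debt = 6.12% − 5.1487% = 0.9713%.
Rd × (1 − 23%) × 0.3827 = 0.9713%  ⇒  Rd = 3.2966%.

3.30%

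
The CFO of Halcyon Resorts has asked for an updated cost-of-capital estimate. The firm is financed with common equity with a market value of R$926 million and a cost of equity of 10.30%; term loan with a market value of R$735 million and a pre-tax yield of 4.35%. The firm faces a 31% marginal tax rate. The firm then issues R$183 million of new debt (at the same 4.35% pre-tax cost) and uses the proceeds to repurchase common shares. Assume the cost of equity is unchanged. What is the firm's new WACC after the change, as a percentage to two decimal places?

After the change:
Total capital V = 743 + 918 = 1661.
Equity: weight = 743/1661 = 0.4473; cost = 10.3%.
Term loan: weight = 918/1661 = 0.5527; after-tax cost = 4.35% × (1 − 31%) = 3.0015%.
WACC = 0.4473 × 10.3000% + 0.5527 × 3.0015% = 6.2663%.

6.27%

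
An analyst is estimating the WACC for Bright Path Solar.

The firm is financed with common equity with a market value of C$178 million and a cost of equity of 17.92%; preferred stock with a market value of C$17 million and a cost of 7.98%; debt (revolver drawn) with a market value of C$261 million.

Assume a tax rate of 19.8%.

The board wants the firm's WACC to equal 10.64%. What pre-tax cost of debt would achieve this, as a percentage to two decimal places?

7.29%

Total capital V = 178 + 17 + 261 = 456.
Equity weight = 178/456 = 0.3904.
Preferred weight = 17/456 = 0.0373.
Revolver drawn weight = 261/456 = 0.5724.
Equity contribution = 0.3904 × 17.92% = 6.9951%.
Preferred contribution = 0.0373 × 7.98% = 0.2975%.
Remaining for debt = 10.64% − 7.2926% = 3.3474%.
Rd × (1 − 19.8%) × 0.5724 = 3.3474%  ⇒  Rd = 7.2922%.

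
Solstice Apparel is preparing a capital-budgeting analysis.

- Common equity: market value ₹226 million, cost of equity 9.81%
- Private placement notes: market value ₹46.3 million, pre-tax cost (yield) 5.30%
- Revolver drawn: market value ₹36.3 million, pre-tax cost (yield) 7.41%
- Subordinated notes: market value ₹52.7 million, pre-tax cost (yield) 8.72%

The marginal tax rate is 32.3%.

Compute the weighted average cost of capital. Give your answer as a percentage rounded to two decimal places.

Total capital V = 226 + 46.3 + 36.3 + 52.7 = 361.3.
Equity: weight = 226/361.3 = 0.6255; cost = 9.81%.
Private placement notes: weight = 46.3/361.3 = 0.1281; after-tax cost = 5.3% × (1 − 32.3%) = 3.5881%.
Revolver drawn: weight = 36.3/361.3 = 0.1005; after-tax cost = 7.41% × (1 − 32.3%) = 5.0166%.
Subordinated notes: weight = 52.7/361.3 = 0.1459; after-tax cost = 8.72% × (1 − 32.3%) = 5.9034%.
WACC = 0.6255 × 9.8100% + 0.1281 × 3.5881% + 0.1005 × 5.0166% + 0.1459 × 5.9034% = 7.9613%.

7.96%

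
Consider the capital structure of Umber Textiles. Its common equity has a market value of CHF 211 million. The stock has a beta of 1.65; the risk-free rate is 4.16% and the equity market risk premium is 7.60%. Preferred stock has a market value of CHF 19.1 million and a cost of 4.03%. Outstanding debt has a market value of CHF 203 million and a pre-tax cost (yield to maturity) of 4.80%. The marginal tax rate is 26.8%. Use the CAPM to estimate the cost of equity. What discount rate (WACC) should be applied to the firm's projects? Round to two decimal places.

9.96%

Cost of equity via CAPM: Re = 4.16% + 1.65 × 7.6% = 16.7000%.
Total capital V = 211 + 19.1 + 203 = 433.1.
Equity: weight = 211/433.1 = 0.4872; cost = 16.7%.
Preferred: weight = 19.1/433.1 = 0.0441; cost = 4.03%.
Debt: weight = 203/433.1 = 0.4687; after-tax cost = 4.8% × (1 − 26.8%) = 3.5136%.
WACC = 0.4872 × 16.7000% + 0.0441 × 4.0300% + 0.4687 × 3.5136% = 9.9606%.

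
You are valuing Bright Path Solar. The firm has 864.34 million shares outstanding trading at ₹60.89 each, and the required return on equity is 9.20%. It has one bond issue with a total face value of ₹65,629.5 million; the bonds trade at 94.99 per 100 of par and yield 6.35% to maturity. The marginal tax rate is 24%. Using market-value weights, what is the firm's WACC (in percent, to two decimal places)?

Market value of equity E = 60.89 × 864.34m = 52629.6626m. Market value of debt D = 65629.5m × 94.99/100 = 62341.46205m.
Total capital V = 52629.6626 + 62341.46205 = 114971.12465.
Equity: weight = 52629.6626/114971.12465 = 0.4578; cost = 9.2%.
Bonds outstanding: weight = 62341.46205/114971.12465 = 0.5422; after-tax cost = 6.35% × (1 − 24%) = 4.8260%.
WACC = 0.4578 × 9.2000% + 0.5422 × 4.8260% = 6.8283%.

6.83%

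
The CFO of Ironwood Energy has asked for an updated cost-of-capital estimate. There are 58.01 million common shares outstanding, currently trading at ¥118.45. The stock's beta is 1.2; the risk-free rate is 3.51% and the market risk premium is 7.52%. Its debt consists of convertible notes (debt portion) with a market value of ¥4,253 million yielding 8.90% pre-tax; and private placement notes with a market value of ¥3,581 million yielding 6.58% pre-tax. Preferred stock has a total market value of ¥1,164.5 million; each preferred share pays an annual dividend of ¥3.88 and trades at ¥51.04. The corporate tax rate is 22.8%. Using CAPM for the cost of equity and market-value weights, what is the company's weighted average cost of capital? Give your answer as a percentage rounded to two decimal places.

8.97%

Cost of equity via CAPM: Re = 3.51% + 1.2 × 7.52% = 12.5340%.
Cost of preferred: Rp = 3.88 / 51.04 = 7.6019%.
Market value of equity E = 118.45 × 58.01m = 6871.2845m.
Total capital V = 6871.2845 + 1164.5 + 4253 + 3581 = 15869.7845.
Equity: weight = 6871.2845/15869.7845 = 0.4330; cost = 12.534%.
Preferred: weight = 1164.5/15869.7845 = 0.0734; cost = 7.6019%.
Convertible notes (debt portion): weight = 4253/15869.7845 = 0.2680; after-tax cost = 8.9% × (1 − 22.8%) = 6.8708%.
Private placement notes: weight = 3581/15869.7845 = 0.2256; after-tax cost = 6.58% × (1 − 22.8%) = 5.0798%.
WACC = 0.4330 × 12.5340% + 0.0734 × 7.6019% + 0.2680 × 6.8708% + 0.2256 × 5.0798% = 8.9723%.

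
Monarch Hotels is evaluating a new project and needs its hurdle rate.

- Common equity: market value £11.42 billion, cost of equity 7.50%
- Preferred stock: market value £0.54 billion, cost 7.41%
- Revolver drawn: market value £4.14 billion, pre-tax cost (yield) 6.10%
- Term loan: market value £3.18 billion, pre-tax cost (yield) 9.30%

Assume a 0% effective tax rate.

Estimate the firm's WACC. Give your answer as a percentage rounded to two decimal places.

Total capital V = 11.42 + 0.54 + 4.14 + 3.18 = 19.28.
Equity: weight = 11.42/19.28 = 0.5923; cost = 7.5%.
Preferred: weight = 0.54/19.28 = 0.0280; cost = 7.41%.
Revolver drawn: weight = 4.14/19.28 = 0.2147; after-tax cost = 6.1% × (1 − 0%) = 6.1000%.
Term loan: weight = 3.18/19.28 = 0.1649; after-tax cost = 9.3% × (1 − 0%) = 9.3000%.
WACC = 0.5923 × 7.5000% + 0.0280 × 7.4100% + 0.2147 × 6.1000% + 0.1649 × 9.3000% = 7.4937%.

7.49%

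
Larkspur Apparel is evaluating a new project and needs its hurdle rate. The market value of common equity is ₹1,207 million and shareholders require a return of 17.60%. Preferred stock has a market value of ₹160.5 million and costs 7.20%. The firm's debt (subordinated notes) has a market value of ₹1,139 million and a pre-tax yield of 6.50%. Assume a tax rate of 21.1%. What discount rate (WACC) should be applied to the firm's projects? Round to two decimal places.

11.27%

Total capital V = 1207 + 160.5 + 1139 = 2506.5.
Equity: weight = 1207/2506.5 = 0.4815; cost = 17.6%.
Preferred: weight = 160.5/2506.5 = 0.0640; cost = 7.2%.
Subordinated notes: weight = 1139/2506.5 = 0.4544; after-tax cost = 6.5% × (1 − 21.1%) = 5.1285%.
WACC = 0.4815 × 17.6000% + 0.0640 × 7.2000% + 0.4544 × 5.1285% = 11.2668%.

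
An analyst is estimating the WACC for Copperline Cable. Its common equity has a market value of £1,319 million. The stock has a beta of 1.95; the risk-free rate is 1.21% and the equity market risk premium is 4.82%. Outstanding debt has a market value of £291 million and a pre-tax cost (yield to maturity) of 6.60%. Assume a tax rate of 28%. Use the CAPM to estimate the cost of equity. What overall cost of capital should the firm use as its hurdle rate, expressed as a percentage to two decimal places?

Cost of equity via CAPM: Re = 1.21% + 1.95 × 4.82% = 10.6090%.
Total capital V = 1319 + 291 = 1610.
Equity: weight = 1319/1610 = 0.8193; cost = 10.609%.
Debt: weight = 291/1610 = 0.1807; after-tax cost = 6.6% × (1 − 28%) = 4.7520%.
WACC = 0.8193 × 10.6090% + 0.1807 × 4.7520% = 9.5504%.

9.55%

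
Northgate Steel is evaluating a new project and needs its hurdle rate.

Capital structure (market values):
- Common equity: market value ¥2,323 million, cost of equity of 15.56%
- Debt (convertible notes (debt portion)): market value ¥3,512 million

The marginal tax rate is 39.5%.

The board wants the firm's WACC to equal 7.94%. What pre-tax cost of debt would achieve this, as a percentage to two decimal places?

4.79%

Total capital V = 2323 + 3512 = 5835.
Equity weight = 2323/5835 = 0.3981.
Convertible notes (debt portion) weight = 3512/5835 = 0.6019.
Equity contribution = 0.3981 × 15.56% = 6.1947%.
Remaining for debt = 7.94% − 6.1947% = 1.7453%.
Rd × (1 − 39.5%) × 0.6019 = 1.7453%  ⇒  Rd = 4.7930%.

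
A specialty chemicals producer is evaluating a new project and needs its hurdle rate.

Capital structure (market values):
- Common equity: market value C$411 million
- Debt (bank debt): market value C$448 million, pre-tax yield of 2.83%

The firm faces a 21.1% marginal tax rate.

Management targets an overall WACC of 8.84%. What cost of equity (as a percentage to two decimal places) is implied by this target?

16.04%

Total capital V = 411 + 448 = 859.
Equity weight = 411/859 = 0.4785.
Bank debt weight = 448/859 = 0.5215.
Debt contribution = 0.5215 × 2.83% × (1 − 21.1%) = 1.1645%.
Required equity contribution = 8.84% − 1.1645% = 7.6755%.
Re = 7.6755% / 0.4785 = 16.0419%.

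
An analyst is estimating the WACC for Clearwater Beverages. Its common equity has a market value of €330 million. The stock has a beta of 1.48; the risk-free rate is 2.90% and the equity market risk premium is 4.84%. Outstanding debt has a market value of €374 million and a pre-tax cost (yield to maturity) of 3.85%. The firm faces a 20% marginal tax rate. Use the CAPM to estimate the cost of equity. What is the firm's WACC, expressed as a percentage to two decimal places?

Cost of equity via CAPM: Re = 2.9% + 1.48 × 4.84% = 10.0632%.
Total capital V = 330 + 374 = 704.
Equity: weight = 330/704 = 0.4688; cost = 10.0632%.
Debt: weight = 374/704 = 0.5312; after-tax cost = 3.85% × (1 − 20%) = 3.0800%.
WACC = 0.4688 × 10.0632% + 0.5312 × 3.0800% = 6.3534%.

6.35%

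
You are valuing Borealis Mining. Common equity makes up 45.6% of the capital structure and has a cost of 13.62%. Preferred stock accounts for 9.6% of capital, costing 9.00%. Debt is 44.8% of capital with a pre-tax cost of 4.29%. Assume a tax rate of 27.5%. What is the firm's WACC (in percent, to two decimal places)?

After-tax cost of debt = 4.29% × (1 − 27.5%) = 3.1102%.
WACC = 0.456 × 13.6200% + 0.096 × 9.0000% + 0.448 × 3.1102% = 8.4681%.

8.47%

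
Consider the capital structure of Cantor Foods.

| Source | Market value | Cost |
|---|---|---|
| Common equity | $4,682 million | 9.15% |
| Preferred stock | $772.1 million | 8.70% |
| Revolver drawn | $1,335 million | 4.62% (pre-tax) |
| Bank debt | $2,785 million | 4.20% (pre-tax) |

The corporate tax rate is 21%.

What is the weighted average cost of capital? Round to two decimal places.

6.65%

Total capital V = 4682 + 772.1 + 1335 + 2785 = 9574.1.
Equity: weight = 4682/9574.1 = 0.4890; cost = 9.15%.
Preferred: weight = 772.1/9574.1 = 0.0806; cost = 8.7%.
Revolver drawn: weight = 1335/9574.1 = 0.1394; after-tax cost = 4.62% × (1 − 21%) = 3.6498%.
Bank debt: weight = 2785/9574.1 = 0.2909; after-tax cost = 4.2% × (1 − 21%) = 3.3180%.
WACC = 0.4890 × 9.1500% + 0.0806 × 8.7000% + 0.1394 × 3.6498% + 0.2909 × 3.3180% = 6.6503%.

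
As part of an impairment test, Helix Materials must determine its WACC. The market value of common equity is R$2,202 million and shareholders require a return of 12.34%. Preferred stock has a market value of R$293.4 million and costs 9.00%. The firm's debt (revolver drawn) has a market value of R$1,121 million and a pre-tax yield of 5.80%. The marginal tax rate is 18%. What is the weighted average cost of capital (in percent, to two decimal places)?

Total capital V = 2202 + 293.4 + 1121 = 3616.4.
Equity: weight = 2202/3616.4 = 0.6089; cost = 12.34%.
Preferred: weight = 293.4/3616.4 = 0.0811; cost = 9%.
Revolver drawn: weight = 1121/3616.4 = 0.3100; after-tax cost = 5.8% × (1 − 18%) = 4.7560%.
WACC = 0.6089 × 12.3400% + 0.0811 × 9.0000% + 0.3100 × 4.7560% = 9.7182%.

9.72%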